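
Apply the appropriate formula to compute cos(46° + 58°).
cos(46° + 58°) = cos 46° cos 58° - sin 46° sin 58° = -0.2419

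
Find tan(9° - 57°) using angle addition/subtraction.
tan(9° - 57°) = (tan 9° - tan 57°)/(1 + tan 9° tan 57°) = -1.111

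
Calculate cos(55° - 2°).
cos(55° - 2°) = cos 55° cos 2° + sin 55° sin 2° = 0.6018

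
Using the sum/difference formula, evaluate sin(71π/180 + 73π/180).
sin(71π/180 + 73π/180) = sin 71π/180 cos 73π/180 + cos 71π/180 sin 73π/180 = 0.5878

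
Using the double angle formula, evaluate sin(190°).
sin(190°) = 2 sin 95° cos 95° = -0.1736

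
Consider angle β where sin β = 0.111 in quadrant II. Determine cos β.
cos β = ±√(1 - sin²β) = -0.9938 (negative in QII)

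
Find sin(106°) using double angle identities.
sin(106°) = 2 sin 53° cos 53° = 0.9613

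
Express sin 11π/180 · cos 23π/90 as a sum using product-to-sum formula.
sin 11π/180 cos 23π/90 = (1/2)[sin(11π/180+23π/90) + sin(11π/180-23π/90)]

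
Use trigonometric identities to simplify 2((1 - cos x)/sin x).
2((1 - cos x)/sin x) = 2(tan(x/2)) (using Half angle)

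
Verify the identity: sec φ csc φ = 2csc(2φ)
RHS = 2/sin(2φ) = 2/(2 sin φ cos φ) = 1/(sin φ cos φ) = (1/cos φ)(1/sin φ) = sec φ csc φ = LHS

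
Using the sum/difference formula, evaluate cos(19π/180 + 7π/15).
cos(19π/180 + 7π/15) = cos 19π/180 cos 7π/15 - sin 19π/180 sin 7π/15 = -0.225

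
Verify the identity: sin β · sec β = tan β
LHS = sin β · (1/cos β) = sin β/cos β = tan β = RHS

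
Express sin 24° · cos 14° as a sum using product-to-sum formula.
sin 24° cos 14° = (1/2)[sin(24°+14°) + sin(24°-14°)]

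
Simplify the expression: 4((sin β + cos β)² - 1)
4((sin β + cos β)² - 1) = 4(sin(2β)) (using Pythagorean + double angle)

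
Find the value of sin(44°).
sin(44°) = 0.6947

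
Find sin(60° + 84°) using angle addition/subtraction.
sin(60° + 84°) = sin 60° cos 84° + cos 60° sin 84° = 0.5878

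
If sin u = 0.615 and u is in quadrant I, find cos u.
cos u = 0.7885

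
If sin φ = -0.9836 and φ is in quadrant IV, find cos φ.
cos φ = 0.1804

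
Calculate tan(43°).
tan(43°) = 0.9325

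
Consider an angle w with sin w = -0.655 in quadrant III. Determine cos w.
cos w = ±√(1 - sin²w) = -0.7556 (negative in QIII)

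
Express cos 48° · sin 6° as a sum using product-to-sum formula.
cos 48° sin 6° = (1/2)[sin(48°+6°) - sin(48°-6°)]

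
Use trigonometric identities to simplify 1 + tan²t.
1 + tan²t = sec²t (using Pythagorean identity)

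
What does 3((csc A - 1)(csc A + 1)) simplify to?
3((csc A - 1)(csc A + 1)) = 3(cot²A) (using Diff. of squares)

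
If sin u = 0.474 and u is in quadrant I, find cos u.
cos u = 0.8805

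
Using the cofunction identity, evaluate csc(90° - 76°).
csc(90° - 76°) = sec(76°) = 4.134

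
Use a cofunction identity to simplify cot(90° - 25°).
cot(90° - 25°) = tan(25°)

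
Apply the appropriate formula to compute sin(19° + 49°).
sin(19° + 49°) = sin 19° cos 49° + cos 19° sin 49° = 0.9272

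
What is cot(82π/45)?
cot(82π/45) = -1.6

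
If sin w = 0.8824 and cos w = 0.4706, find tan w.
tan w = sin w / cos w = 1.875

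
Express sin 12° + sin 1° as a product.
sin 12° + sin 1° = 2 sin(6.5°) cos(5.5°)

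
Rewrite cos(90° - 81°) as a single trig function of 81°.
cos(90° - 81°) = sin(81°)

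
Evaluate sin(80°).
sin(80°) = 0.9848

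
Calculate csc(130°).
csc(130°) = 1.305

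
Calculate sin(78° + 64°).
sin(78° + 64°) = sin 78° cos 64° + cos 78° sin 64° = 0.6157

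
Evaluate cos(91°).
cos(91°) = -0.01745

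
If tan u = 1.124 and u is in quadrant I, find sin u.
sin u = 0.7471 (using tan²u + 1 = sec²u)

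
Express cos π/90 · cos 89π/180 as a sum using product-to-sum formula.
cos π/90 cos 89π/180 = (1/2)[cos(π/90-89π/180) + cos(π/90+89π/180)]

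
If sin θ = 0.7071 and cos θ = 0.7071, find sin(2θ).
sin(2θ) = 2 sin θ cos θ = 1.0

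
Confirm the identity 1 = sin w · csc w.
RHS = sin w · (1/sin w) = 1 = LHS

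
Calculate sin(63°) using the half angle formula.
sin(63°) = √((1 - cos 126°)/2) = 0.891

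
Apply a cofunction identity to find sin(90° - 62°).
sin(90° - 62°) = cos(62°) = 0.4695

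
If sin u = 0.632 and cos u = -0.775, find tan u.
tan u = sin u / cos u = -0.8155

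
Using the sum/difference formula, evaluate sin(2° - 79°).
sin(2° - 79°) = sin 2° cos 79° - cos 2° sin 79° = -0.9744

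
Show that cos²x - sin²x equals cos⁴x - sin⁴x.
RHS = (cos²x - sin²x)(cos²x + sin²x) = (cos²x - sin²x) · 1 = cos²x - sin²x = LHS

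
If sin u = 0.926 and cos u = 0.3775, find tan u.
tan u = sin u / cos u = 2.453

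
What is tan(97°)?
tan(97°) = -8.144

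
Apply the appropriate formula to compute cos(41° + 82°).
cos(41° + 82°) = cos 41° cos 82° - sin 41° sin 82° = -0.5446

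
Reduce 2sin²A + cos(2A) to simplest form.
2sin²A + cos(2A) = 1 (using Double angle)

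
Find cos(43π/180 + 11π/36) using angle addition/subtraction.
cos(43π/180 + 11π/36) = cos 43π/180 cos 11π/36 - sin 43π/180 sin 11π/36 = -0.1392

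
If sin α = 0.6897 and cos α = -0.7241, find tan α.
tan α = sin α / cos α = -0.9525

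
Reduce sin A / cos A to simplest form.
sin A / cos A = tan A (using Quotient identity)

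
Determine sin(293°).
sin(293°) = -0.9205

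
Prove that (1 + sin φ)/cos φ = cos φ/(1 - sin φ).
LHS = (1 + sin φ)(1 - sin φ) / (cos φ(1 - sin φ)) = (1 - sin²φ) / (cos φ(1 - sin φ)) = cos²φ / (cos φ(1 - sin φ)) = cos φ/(1 - sin φ) = RHS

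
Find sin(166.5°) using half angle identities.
sin(166.5°) = √((1 - cos 333°)/2) = 0.2334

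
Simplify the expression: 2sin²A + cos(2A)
2sin²A + cos(2A) = 1 (using Double angle)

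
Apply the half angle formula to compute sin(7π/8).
sin(7π/8) = √((1 - cos 7π/4)/2) = √(2-√2)/2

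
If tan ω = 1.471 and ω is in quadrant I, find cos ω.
cos ω = 0.5622 (using tan²ω + 1 = sec²ω)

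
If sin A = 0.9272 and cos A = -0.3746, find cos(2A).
cos(2A) = cos²A - sin²A = -0.7194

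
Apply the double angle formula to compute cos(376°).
cos(376°) = cos²188° - sin²188° = 0.9613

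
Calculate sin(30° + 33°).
sin(30° + 33°) = sin 30° cos 33° + cos 30° sin 33° = 0.891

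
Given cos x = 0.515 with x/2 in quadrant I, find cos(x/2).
cos(x/2) = ±√((1 + cos x)/2); positive since x/2 ∈ QI, so cos(x/2) = 0.8703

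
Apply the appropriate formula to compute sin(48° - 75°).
sin(48° - 75°) = sin 48° cos 75° - cos 48° sin 75° = -0.454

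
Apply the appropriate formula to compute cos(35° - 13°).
cos(35° - 13°) = cos 35° cos 13° + sin 35° sin 13° = 0.9272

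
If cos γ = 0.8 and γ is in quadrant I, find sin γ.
sin γ = 0.6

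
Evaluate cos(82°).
cos(82°) = 0.1392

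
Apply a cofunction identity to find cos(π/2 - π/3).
cos(π/2 - π/3) = sin(π/3) = √3/2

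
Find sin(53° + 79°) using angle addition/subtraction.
sin(53° + 79°) = sin 53° cos 79° + cos 53° sin 79° = 0.7431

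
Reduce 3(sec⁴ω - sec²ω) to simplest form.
3(sec⁴ω - sec²ω) = 3(tan⁴ω + tan²ω) (using Pythagorean)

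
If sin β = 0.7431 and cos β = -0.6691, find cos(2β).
cos(2β) = cos²β - sin²β = -0.1045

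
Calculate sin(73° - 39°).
sin(73° - 39°) = sin 73° cos 39° - cos 73° sin 39° = 0.5592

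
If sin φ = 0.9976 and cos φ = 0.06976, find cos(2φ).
cos(2φ) = cos²φ - sin²φ = -0.9903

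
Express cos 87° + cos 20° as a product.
cos 87° + cos 20° = 2 cos(53.5°) cos(33.5°)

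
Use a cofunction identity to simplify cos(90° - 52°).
cos(90° - 52°) = sin(52°)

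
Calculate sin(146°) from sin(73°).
sin(146°) = 2 sin 73° cos 73° = 0.5592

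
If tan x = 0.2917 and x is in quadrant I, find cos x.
cos x = 0.96 (using tan²x + 1 = sec²x)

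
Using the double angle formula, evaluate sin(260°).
sin(260°) = 2 sin 130° cos 130° = -0.9848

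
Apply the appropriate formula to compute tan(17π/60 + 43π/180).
tan(17π/60 + 43π/180) = (tan 17π/60 + tan 43π/180)/(1 - tan 17π/60 tan 43π/180) = -14.3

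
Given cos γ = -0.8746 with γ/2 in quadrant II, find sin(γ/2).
sin(γ/2) = ±√((1 - cos γ)/2); positive since γ/2 ∈ QII, so sin(γ/2) = 0.9681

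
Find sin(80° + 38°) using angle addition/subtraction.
sin(80° + 38°) = sin 80° cos 38° + cos 80° sin 38° = 0.8829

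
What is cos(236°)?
cos(236°) = -0.5592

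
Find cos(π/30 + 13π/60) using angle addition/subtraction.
cos(π/30 + 13π/60) = cos π/30 cos 13π/60 - sin π/30 sin 13π/60 = √2/2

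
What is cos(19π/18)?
cos(19π/18) = -0.9848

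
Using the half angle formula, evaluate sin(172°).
sin(172°) = √((1 - cos 344°)/2) = 0.1392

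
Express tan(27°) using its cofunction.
tan(27°) = cot(90° - 27°) = cot(63°)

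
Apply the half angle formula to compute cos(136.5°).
cos(136.5°) = -√((1 + cos 273°)/2) = -0.7254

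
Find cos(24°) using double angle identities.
cos(24°) = 2cos²12° - 1 = 0.9135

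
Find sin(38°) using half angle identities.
sin(38°) = √((1 - cos 76°)/2) = 0.6157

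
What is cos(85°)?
cos(85°) = 0.08716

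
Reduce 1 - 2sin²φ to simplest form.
1 - 2sin²φ = cos(2φ) (using Double angle)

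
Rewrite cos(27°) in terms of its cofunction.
cos(27°) = sin(90° - 27°) = sin(63°)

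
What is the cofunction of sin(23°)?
sin(23°) = cos(90° - 23°) = cos(67°)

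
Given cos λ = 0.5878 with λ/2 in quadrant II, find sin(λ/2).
sin(λ/2) = ±√((1 - cos λ)/2); positive since λ/2 ∈ QII, so sin(λ/2) = 0.454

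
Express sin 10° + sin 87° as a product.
sin 10° + sin 87° = 2 sin(48.5°) cos(-38.5°)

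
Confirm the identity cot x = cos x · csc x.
RHS = cos x · (1/sin x) = cos x/sin x = cot x = LHS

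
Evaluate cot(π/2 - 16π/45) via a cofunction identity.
cot(π/2 - 16π/45) = tan(16π/45) = 2.05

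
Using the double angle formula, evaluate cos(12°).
cos(12°) = cos²6° - sin²6° = 0.9781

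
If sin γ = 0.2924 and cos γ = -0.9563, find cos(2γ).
cos(2γ) = cos²γ - sin²γ = 0.829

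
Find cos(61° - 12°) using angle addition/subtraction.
cos(61° - 12°) = cos 61° cos 12° + sin 61° sin 12° = 0.6561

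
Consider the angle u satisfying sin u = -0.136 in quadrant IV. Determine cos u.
cos u = √(1 - sin²u) = 0.9907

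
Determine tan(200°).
tan(200°) = 0.364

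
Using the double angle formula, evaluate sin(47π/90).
sin(47π/90) = 2 sin 47π/180 cos 47π/180 = 0.9976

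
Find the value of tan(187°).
tan(187°) = 0.1228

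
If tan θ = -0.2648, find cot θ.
cot θ = 1/tan θ = -3.776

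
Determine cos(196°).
cos(196°) = -0.9613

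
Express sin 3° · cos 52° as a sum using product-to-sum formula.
sin 3° cos 52° = (1/2)[sin(3°+52°) + sin(3°-52°)]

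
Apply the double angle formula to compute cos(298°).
cos(298°) = 2cos²149° - 1 = 0.4695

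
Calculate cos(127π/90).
cos(127π/90) = -0.2756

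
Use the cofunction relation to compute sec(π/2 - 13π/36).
sec(π/2 - 13π/36) = csc(13π/36) = 1.103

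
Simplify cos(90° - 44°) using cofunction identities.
cos(90° - 44°) = sin(44°)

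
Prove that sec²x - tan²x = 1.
LHS = 1/cos²x - sin²x/cos²x = (1 - sin²x)/cos²x = cos²x/cos²x = 1 = RHS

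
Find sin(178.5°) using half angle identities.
sin(178.5°) = √((1 - cos 357°)/2) = 0.02618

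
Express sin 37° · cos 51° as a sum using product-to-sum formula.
sin 37° cos 51° = (1/2)[sin(37°+51°) + sin(37°-51°)]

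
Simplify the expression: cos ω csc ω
cos ω csc ω = cot ω (using Reciprocal + quotient)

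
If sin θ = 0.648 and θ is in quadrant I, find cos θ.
cos θ = 0.7616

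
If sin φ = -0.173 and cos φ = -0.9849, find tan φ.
tan φ = sin φ / cos φ = 0.1757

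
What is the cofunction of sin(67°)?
sin(67°) = cos(90° - 67°) = cos(23°)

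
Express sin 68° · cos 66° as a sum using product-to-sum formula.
sin 68° cos 66° = (1/2)[sin(68°+66°) + sin(68°-66°)]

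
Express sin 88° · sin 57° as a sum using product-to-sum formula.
sin 88° sin 57° = (1/2)[cos(88°-57°) - cos(88°+57°)]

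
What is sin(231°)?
sin(231°) = -0.7771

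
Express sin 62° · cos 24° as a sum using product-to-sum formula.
sin 62° cos 24° = (1/2)[sin(62°+24°) + sin(62°-24°)]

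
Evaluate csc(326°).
csc(326°) = -1.788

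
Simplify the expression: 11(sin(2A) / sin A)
11(sin(2A) / sin A) = 11(2 cos A) (using Double angle)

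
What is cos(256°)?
cos(256°) = -0.2419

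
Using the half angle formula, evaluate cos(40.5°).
cos(40.5°) = √((1 + cos 81°)/2) = 0.7604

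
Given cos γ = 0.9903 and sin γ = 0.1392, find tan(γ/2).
tan(γ/2) = sin γ / (1 + cos γ) = 0.06994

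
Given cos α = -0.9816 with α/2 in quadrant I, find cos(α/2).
cos(α/2) = ±√((1 + cos α)/2); positive since α/2 ∈ QI, so cos(α/2) = 0.09592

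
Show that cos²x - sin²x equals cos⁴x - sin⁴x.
RHS = (cos²x - sin²x)(cos²x + sin²x) = (cos²x - sin²x) · 1 = cos²x - sin²x = LHS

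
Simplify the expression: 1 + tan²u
1 + tan²u = sec²u (using Pythagorean identity)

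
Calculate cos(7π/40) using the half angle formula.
cos(7π/40) = √((1 + cos 7π/20)/2) = 0.8526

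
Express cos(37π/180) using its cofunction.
cos(37π/180) = sin(π/2 - 37π/180) = sin(53π/180)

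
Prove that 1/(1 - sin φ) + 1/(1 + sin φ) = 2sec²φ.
LHS = [(1 + sin φ) + (1 - sin φ)] / [(1 - sin φ)(1 + sin φ)] = 2/(1 - sin²φ) = 2/cos²φ = 2sec²φ = RHS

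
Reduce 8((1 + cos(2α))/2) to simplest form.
8((1 + cos(2α))/2) = 8(cos²α) (using Power reduction)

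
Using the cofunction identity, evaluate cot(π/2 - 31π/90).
cot(π/2 - 31π/90) = tan(31π/90) = 1.881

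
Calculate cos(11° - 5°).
cos(11° - 5°) = cos 11° cos 5° + sin 11° sin 5° = 0.9945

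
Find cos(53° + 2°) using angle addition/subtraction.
cos(53° + 2°) = cos 53° cos 2° - sin 53° sin 2° = 0.5736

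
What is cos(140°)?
cos(140°) = -0.766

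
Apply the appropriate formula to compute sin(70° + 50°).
sin(70° + 50°) = sin 70° cos 50° + cos 70° sin 50° = √3/2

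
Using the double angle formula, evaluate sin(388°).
sin(388°) = 2 sin 194° cos 194° = 0.4695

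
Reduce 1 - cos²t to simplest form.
1 - cos²t = sin²t (using Pythagorean identity)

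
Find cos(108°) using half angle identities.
cos(108°) = -√((1 + cos 216°)/2) = -0.309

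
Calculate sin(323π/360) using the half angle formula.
sin(323π/360) = √((1 - cos 323π/180)/2) = 0.3173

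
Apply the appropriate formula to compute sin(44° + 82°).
sin(44° + 82°) = sin 44° cos 82° + cos 44° sin 82° = 0.809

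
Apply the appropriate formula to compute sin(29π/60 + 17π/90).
sin(29π/60 + 17π/90) = sin 29π/60 cos 17π/90 + cos 29π/60 sin 17π/90 = 0.8572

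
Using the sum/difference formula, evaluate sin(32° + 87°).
sin(32° + 87°) = sin 32° cos 87° + cos 32° sin 87° = 0.8746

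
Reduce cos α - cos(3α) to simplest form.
cos α - cos(3α) = 2 sin(2α) sin α (using Sum-to-product)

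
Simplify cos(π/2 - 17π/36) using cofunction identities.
cos(π/2 - 17π/36) = sin(17π/36)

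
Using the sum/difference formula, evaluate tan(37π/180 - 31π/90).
tan(37π/180 - 31π/90) = (tan 37π/180 - tan 31π/90)/(1 + tan 37π/180 tan 31π/90) = -0.4663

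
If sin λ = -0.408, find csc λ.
csc λ = 1/sin λ = -2.451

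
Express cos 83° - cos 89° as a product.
cos 83° - cos 89° = -2 sin(86°) sin(-3°)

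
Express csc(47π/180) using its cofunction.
csc(47π/180) = sec(π/2 - 47π/180) = sec(43π/180)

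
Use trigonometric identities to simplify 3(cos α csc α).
3(cos α csc α) = 3(cot α) (using Reciprocal + quotient)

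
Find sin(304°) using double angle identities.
sin(304°) = 2 sin 152° cos 152° = -0.829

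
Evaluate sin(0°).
sin(0°) = 0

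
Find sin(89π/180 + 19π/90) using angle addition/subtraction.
sin(89π/180 + 19π/90) = sin 89π/180 cos 19π/90 + cos 89π/180 sin 19π/90 = 0.7986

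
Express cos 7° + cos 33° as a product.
cos 7° + cos 33° = 2 cos(20°) cos(-13°)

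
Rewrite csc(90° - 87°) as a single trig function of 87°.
csc(90° - 87°) = sec(87°)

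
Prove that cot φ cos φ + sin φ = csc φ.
LHS = cos²φ/sin φ + sin φ = (cos²φ + sin²φ)/sin φ = 1/sin φ = csc φ = RHS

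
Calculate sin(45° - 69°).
sin(45° - 69°) = sin 45° cos 69° - cos 45° sin 69° = -0.4067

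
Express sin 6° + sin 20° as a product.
sin 6° + sin 20° = 2 sin(13°) cos(-7°)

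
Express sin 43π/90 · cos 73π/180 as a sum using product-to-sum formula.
sin 43π/90 cos 73π/180 = (1/2)[sin(43π/90+73π/180) + sin(43π/90-73π/180)]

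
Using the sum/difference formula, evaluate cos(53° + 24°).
cos(53° + 24°) = cos 53° cos 24° - sin 53° sin 24° = 0.225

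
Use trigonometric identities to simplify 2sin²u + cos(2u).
2sin²u + cos(2u) = 1 (using Double angle)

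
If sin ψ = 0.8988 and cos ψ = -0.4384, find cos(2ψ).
cos(2ψ) = cos²ψ - sin²ψ = -0.6156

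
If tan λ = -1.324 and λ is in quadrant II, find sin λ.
sin λ = 0.798 (using tan²λ + 1 = sec²λ)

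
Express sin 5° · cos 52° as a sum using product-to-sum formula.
sin 5° cos 52° = (1/2)[sin(5°+52°) + sin(5°-52°)]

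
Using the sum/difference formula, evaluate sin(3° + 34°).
sin(3° + 34°) = sin 3° cos 34° + cos 3° sin 34° = 0.6018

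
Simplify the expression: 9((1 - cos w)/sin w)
9((1 - cos w)/sin w) = 9(tan(w/2)) (using Half angle)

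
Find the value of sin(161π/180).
sin(161π/180) = 0.3256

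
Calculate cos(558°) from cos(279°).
cos(558°) = cos²279° - sin²279° = -0.9511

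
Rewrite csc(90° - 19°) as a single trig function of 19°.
csc(90° - 19°) = sec(19°)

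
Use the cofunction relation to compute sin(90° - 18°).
sin(90° - 18°) = cos(18°) = 0.9511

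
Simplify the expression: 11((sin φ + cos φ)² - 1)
11((sin φ + cos φ)² - 1) = 11(sin(2φ)) (using Pythagorean + double angle)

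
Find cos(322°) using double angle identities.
cos(322°) = cos²161° - sin²161° = 0.788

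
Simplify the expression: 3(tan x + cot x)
3(tan x + cot x) = 3(sec x csc x) (using Quotient identities)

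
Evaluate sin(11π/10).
sin(11π/10) = -0.309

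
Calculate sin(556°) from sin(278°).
sin(556°) = 2 sin 278° cos 278° = -0.2756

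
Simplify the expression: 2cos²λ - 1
2cos²λ - 1 = cos(2λ) (using Double angle)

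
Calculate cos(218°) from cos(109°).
cos(218°) = 2cos²109° - 1 = -0.788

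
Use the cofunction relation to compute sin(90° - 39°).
sin(90° - 39°) = cos(39°) = 0.7771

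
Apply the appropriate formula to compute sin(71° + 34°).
sin(71° + 34°) = sin 71° cos 34° + cos 71° sin 34° = (√6+√2)/4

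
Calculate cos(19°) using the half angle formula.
cos(19°) = √((1 + cos 38°)/2) = 0.9455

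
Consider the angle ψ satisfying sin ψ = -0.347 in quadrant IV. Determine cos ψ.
cos ψ = √(1 - sin²ψ) = 0.9379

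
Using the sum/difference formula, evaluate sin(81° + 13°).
sin(81° + 13°) = sin 81° cos 13° + cos 81° sin 13° = 0.9976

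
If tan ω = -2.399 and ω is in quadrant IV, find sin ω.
sin ω = -0.923 (using tan²ω + 1 = sec²ω)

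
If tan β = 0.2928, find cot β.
cot β = 1/tan β = 3.415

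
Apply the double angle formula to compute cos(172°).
cos(172°) = cos²86° - sin²86° = -0.9903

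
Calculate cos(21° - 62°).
cos(21° - 62°) = cos 21° cos 62° + sin 21° sin 62° = 0.7547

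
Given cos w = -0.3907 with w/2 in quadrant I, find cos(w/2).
cos(w/2) = ±√((1 + cos w)/2); positive since w/2 ∈ QI, so cos(w/2) = 0.552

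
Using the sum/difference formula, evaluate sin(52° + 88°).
sin(52° + 88°) = sin 52° cos 88° + cos 52° sin 88° = 0.6428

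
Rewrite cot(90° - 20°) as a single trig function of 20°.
cot(90° - 20°) = tan(20°)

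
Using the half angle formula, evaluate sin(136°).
sin(136°) = √((1 - cos 272°)/2) = 0.6947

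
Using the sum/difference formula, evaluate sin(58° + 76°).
sin(58° + 76°) = sin 58° cos 76° + cos 58° sin 76° = 0.7193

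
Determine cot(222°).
cot(222°) = 1.111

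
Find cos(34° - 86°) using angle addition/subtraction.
cos(34° - 86°) = cos 34° cos 86° + sin 34° sin 86° = 0.6157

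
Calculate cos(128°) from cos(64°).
cos(128°) = cos²64° - sin²64° = -0.6157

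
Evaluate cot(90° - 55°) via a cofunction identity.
cot(90° - 55°) = tan(55°) = 1.428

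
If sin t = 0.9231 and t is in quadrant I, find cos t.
cos t = 0.3846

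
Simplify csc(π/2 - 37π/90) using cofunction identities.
csc(π/2 - 37π/90) = sec(37π/90)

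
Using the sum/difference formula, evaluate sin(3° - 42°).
sin(3° - 42°) = sin 3° cos 42° - cos 3° sin 42° = -0.6293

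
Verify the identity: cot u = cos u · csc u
RHS = cos u · (1/sin u) = cos u/sin u = cot u = LHS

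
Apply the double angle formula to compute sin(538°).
sin(538°) = 2 sin 269° cos 269° = 0.0349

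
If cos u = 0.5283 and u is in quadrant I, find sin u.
sin u = 0.8491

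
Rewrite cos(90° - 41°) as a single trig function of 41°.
cos(90° - 41°) = sin(41°)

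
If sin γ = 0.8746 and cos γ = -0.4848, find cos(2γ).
cos(2γ) = cos²γ - sin²γ = -0.5299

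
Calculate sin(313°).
sin(313°) = -0.7314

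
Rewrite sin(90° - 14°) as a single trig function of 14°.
sin(90° - 14°) = cos(14°)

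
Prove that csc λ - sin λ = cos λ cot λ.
LHS = 1/sin λ - sin λ = (1 - sin²λ)/sin λ = cos²λ/sin λ = cos λ · (cos λ/sin λ) = cos λ cot λ = RHS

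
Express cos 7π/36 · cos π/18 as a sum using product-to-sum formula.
cos 7π/36 cos π/18 = (1/2)[cos(7π/36-π/18) + cos(7π/36+π/18)]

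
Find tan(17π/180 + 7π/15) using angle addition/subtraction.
tan(17π/180 + 7π/15) = (tan 17π/180 + tan 7π/15)/(1 - tan 17π/180 tan 7π/15) = -5.145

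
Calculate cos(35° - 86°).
cos(35° - 86°) = cos 35° cos 86° + sin 35° sin 86° = 0.6293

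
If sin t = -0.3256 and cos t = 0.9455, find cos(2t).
cos(2t) = cos²t - sin²t = 0.788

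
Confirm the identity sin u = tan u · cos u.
RHS = (sin u/cos u) · cos u = sin u = LHS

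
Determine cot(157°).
cot(157°) = -2.356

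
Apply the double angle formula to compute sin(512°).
sin(512°) = 2 sin 256° cos 256° = 0.4695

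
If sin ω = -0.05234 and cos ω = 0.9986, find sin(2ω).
sin(2ω) = 2 sin ω cos ω = -0.1045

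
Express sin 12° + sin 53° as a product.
sin 12° + sin 53° = 2 sin(32.5°) cos(-20.5°)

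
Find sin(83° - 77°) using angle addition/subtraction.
sin(83° - 77°) = sin 83° cos 77° - cos 83° sin 77° = 0.1045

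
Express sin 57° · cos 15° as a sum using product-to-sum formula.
sin 57° cos 15° = (1/2)[sin(57°+15°) + sin(57°-15°)]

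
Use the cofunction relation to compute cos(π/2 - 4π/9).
cos(π/2 - 4π/9) = sin(4π/9) = 0.9848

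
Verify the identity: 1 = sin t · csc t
RHS = sin t · (1/sin t) = 1 = LHS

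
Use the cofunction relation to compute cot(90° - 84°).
cot(90° - 84°) = tan(84°) = 9.514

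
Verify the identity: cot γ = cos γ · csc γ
RHS = cos γ · (1/sin γ) = cos γ/sin γ = cot γ = LHS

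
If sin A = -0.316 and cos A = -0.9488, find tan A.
tan A = sin A / cos A = 0.3331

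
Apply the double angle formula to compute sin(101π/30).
sin(101π/30) = 2 sin 101π/60 cos 101π/60 = -0.9135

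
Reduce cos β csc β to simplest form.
cos β csc β = cot β (using Reciprocal + quotient)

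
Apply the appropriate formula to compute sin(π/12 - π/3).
sin(π/12 - π/3) = sin π/12 cos π/3 - cos π/12 sin π/3 = -√2/2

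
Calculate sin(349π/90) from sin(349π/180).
sin(349π/90) = 2 sin 349π/180 cos 349π/180 = -0.3746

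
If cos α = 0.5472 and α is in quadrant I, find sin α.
sin α = 0.837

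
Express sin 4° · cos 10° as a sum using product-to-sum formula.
sin 4° cos 10° = (1/2)[sin(4°+10°) + sin(4°-10°)]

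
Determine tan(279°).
tan(279°) = -6.314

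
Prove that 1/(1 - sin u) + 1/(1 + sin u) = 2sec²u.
LHS = [(1 + sin u) + (1 - sin u)] / [(1 - sin u)(1 + sin u)] = 2/(1 - sin²u) = 2/cos²u = 2sec²u = RHS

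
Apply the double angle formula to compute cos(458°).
cos(458°) = cos²229° - sin²229° = -0.1392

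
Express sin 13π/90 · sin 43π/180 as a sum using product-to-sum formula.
sin 13π/90 sin 43π/180 = (1/2)[cos(13π/90-43π/180) - cos(13π/90+43π/180)]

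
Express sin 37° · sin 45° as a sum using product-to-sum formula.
sin 37° sin 45° = (1/2)[cos(37°-45°) - cos(37°+45°)]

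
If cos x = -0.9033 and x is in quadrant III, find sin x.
sin x = -0.429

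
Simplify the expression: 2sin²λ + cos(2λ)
2sin²λ + cos(2λ) = 1 (using Double angle)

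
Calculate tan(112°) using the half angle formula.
tan(112°) = sin 224° / (1 + cos 224°) = -2.475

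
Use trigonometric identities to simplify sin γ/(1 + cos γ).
sin γ/(1 + cos γ) = tan(γ/2) (using Half angle)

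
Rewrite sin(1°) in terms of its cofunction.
sin(1°) = cos(90° - 1°) = cos(89°)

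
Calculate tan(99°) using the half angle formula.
tan(99°) = sin 198° / (1 + cos 198°) = -6.314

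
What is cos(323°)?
cos(323°) = 0.7986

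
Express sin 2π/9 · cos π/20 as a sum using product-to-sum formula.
sin 2π/9 cos π/20 = (1/2)[sin(2π/9+π/20) + sin(2π/9-π/20)]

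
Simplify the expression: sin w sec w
sin w sec w = tan w (using Reciprocal + quotient)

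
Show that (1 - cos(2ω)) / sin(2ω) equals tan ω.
LHS = 2sin²ω / (2 sin ω cos ω) = sin ω/cos ω = tan ω = RHS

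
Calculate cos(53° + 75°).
cos(53° + 75°) = cos 53° cos 75° - sin 53° sin 75° = -0.6157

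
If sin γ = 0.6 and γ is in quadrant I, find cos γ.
cos γ = 0.8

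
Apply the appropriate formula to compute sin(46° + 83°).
sin(46° + 83°) = sin 46° cos 83° + cos 46° sin 83° = 0.7771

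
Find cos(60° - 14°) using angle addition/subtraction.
cos(60° - 14°) = cos 60° cos 14° + sin 60° sin 14° = 0.6947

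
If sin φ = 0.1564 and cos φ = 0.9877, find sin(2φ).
sin(2φ) = 2 sin φ cos φ = 0.309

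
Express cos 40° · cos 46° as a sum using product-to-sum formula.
cos 40° cos 46° = (1/2)[cos(40°-46°) + cos(40°+46°)]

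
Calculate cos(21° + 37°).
cos(21° + 37°) = cos 21° cos 37° - sin 21° sin 37° = 0.5299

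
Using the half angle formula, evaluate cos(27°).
cos(27°) = √((1 + cos 54°)/2) = 0.891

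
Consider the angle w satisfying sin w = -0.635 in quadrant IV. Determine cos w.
cos w = √(1 - sin²w) = 0.7725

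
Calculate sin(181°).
sin(181°) = -0.01745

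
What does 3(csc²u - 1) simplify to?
3(csc²u - 1) = 3(cot²u) (using Pythagorean identity)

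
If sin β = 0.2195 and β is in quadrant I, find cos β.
cos β = 0.9756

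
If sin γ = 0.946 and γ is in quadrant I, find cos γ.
cos γ = 0.3242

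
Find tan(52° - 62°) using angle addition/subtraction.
tan(52° - 62°) = (tan 52° - tan 62°)/(1 + tan 52° tan 62°) = -0.1763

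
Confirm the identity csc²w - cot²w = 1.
LHS = 1/sin²w - cos²w/sin²w = (1 - cos²w)/sin²w = sin²w/sin²w = 1 = RHS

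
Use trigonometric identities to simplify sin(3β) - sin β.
sin(3β) - sin β = 2 cos(2β) sin β (using Sum-to-product)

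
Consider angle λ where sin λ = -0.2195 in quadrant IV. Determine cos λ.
cos λ = √(1 - sin²λ) = 0.9756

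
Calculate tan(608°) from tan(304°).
tan(608°) = 2 tan 304° / (1 - tan²304°) = 2.475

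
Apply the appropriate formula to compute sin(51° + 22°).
sin(51° + 22°) = sin 51° cos 22° + cos 51° sin 22° = 0.9563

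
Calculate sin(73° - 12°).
sin(73° - 12°) = sin 73° cos 12° - cos 73° sin 12° = 0.8746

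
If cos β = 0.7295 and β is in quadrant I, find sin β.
sin β = 0.684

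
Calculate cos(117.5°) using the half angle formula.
cos(117.5°) = -√((1 + cos 235°)/2) = -0.4617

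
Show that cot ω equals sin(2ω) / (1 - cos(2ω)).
RHS = 2 sin ω cos ω / (2sin²ω) = cos ω/sin ω = cot ω = LHS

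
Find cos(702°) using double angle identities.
cos(702°) = cos²351° - sin²351° = 0.9511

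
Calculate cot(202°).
cot(202°) = 2.475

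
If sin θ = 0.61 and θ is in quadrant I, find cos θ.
cos θ = 0.7924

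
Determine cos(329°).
cos(329°) = 0.8572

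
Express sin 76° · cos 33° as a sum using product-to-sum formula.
sin 76° cos 33° = (1/2)[sin(76°+33°) + sin(76°-33°)]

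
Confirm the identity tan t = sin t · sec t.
RHS = sin t · (1/cos t) = sin t/cos t = tan t = LHS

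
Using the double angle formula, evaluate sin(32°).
sin(32°) = 2 sin 16° cos 16° = 0.5299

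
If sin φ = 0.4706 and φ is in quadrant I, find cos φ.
cos φ = 0.8823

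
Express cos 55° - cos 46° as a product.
cos 55° - cos 46° = -2 sin(50.5°) sin(4.5°)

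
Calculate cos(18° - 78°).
cos(18° - 78°) = cos 18° cos 78° + sin 18° sin 78° = 1/2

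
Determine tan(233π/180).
tan(233π/180) = 1.327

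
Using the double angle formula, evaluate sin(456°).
sin(456°) = 2 sin 228° cos 228° = 0.9945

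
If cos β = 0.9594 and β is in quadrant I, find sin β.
sin β = 0.282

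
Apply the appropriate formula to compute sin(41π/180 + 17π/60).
sin(41π/180 + 17π/60) = sin 41π/180 cos 17π/60 + cos 41π/180 sin 17π/60 = 0.9994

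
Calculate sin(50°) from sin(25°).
sin(50°) = 2 sin 25° cos 25° = 0.766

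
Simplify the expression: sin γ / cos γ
sin γ / cos γ = tan γ (using Quotient identity)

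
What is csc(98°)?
csc(98°) = 1.01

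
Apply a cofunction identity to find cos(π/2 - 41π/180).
cos(π/2 - 41π/180) = sin(41π/180) = 0.6561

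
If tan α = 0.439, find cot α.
cot α = 1/tan α = 2.278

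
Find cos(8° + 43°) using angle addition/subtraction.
cos(8° + 43°) = cos 8° cos 43° - sin 8° sin 43° = 0.6293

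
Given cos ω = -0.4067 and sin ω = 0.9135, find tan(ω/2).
tan(ω/2) = sin ω / (1 + cos ω) = 1.54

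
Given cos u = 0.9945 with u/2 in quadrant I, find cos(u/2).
cos(u/2) = ±√((1 + cos u)/2); positive since u/2 ∈ QI, so cos(u/2) = 0.9986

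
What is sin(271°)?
sin(271°) = -0.9998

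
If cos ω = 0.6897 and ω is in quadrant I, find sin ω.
sin ω = 0.7241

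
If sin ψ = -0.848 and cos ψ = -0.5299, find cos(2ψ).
cos(2ψ) = cos²ψ - sin²ψ = -0.4383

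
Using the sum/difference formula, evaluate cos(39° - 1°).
cos(39° - 1°) = cos 39° cos 1° + sin 39° sin 1° = 0.788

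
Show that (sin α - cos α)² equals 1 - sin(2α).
LHS = sin²α - 2 sin α cos α + cos²α = (sin²α + cos²α) - 2 sin α cos α = 1 - sin(2α) = RHS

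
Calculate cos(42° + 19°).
cos(42° + 19°) = cos 42° cos 19° - sin 42° sin 19° = 0.4848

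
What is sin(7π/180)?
sin(7π/180) = 0.1219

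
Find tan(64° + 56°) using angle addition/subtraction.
tan(64° + 56°) = (tan 64° + tan 56°)/(1 - tan 64° tan 56°) = -√3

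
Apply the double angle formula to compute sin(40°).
sin(40°) = 2 sin 20° cos 20° = 0.6428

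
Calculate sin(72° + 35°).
sin(72° + 35°) = sin 72° cos 35° + cos 72° sin 35° = 0.9563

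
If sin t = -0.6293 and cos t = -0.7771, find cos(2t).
cos(2t) = cos²t - sin²t = 0.2079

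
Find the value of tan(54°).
tan(54°) = 1.376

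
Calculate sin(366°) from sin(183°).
sin(366°) = 2 sin 183° cos 183° = 0.1045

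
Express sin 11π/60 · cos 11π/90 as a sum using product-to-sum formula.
sin 11π/60 cos 11π/90 = (1/2)[sin(11π/60+11π/90) + sin(11π/60-11π/90)]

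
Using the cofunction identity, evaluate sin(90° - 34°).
sin(90° - 34°) = cos(34°) = 0.829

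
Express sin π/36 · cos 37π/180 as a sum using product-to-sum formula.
sin π/36 cos 37π/180 = (1/2)[sin(π/36+37π/180) + sin(π/36-37π/180)]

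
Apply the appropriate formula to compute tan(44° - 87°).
tan(44° - 87°) = (tan 44° - tan 87°)/(1 + tan 44° tan 87°) = -0.9325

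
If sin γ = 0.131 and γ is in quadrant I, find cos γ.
cos γ = 0.9914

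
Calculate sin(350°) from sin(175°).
sin(350°) = 2 sin 175° cos 175° = -0.1736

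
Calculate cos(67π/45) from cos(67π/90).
cos(67π/45) = 1 - 2sin²67π/90 = -0.0349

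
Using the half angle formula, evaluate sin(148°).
sin(148°) = √((1 - cos 296°)/2) = 0.5299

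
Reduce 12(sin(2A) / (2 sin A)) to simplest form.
12(sin(2A) / (2 sin A)) = 12(cos A) (using Double angle)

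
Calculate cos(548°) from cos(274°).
cos(548°) = cos²274° - sin²274° = -0.9903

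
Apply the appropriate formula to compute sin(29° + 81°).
sin(29° + 81°) = sin 29° cos 81° + cos 29° sin 81° = 0.9397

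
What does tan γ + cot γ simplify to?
tan γ + cot γ = sec γ csc γ (using Quotient identities)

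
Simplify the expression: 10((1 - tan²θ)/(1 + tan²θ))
10((1 - tan²θ)/(1 + tan²θ)) = 10(cos(2θ)) (using Double angle)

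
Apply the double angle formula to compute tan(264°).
tan(264°) = 2 tan 132° / (1 - tan²132°) = 9.514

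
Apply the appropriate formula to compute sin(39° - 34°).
sin(39° - 34°) = sin 39° cos 34° - cos 39° sin 34° = 0.08716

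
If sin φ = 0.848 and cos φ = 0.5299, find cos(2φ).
cos(2φ) = cos²φ - sin²φ = -0.4383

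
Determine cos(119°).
cos(119°) = -0.4848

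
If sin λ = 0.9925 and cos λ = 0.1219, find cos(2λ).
cos(2λ) = cos²λ - sin²λ = -0.9702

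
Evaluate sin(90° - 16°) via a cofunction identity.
sin(90° - 16°) = cos(16°) = 0.9613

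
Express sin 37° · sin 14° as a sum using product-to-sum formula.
sin 37° sin 14° = (1/2)[cos(37°-14°) - cos(37°+14°)]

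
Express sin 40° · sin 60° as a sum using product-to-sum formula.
sin 40° sin 60° = (1/2)[cos(40°-60°) - cos(40°+60°)]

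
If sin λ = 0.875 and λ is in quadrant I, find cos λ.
cos λ = 0.4841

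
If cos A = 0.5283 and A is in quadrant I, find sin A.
sin A = 0.8491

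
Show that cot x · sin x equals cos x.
LHS = (cos x/sin x) · sin x = cos x = RHS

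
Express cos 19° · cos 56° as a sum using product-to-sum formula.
cos 19° cos 56° = (1/2)[cos(19°-56°) + cos(19°+56°)]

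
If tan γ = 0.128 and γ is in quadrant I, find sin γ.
sin γ = 0.127 (using tan²γ + 1 = sec²γ)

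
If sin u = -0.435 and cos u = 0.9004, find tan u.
tan u = sin u / cos u = -0.4831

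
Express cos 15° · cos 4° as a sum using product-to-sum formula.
cos 15° cos 4° = (1/2)[cos(15°-4°) + cos(15°+4°)]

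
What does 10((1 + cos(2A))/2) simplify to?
10((1 + cos(2A))/2) = 10(cos²A) (using Power reduction)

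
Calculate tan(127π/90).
tan(127π/90) = 3.487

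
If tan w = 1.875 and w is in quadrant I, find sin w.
sin w = 0.8824 (using tan²w + 1 = sec²w)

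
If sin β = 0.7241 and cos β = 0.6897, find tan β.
tan β = sin β / cos β = 1.05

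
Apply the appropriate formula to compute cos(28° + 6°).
cos(28° + 6°) = cos 28° cos 6° - sin 28° sin 6° = 0.829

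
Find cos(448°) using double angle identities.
cos(448°) = 1 - 2sin²224° = 0.0349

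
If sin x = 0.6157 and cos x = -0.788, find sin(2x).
sin(2x) = 2 sin x cos x = -0.9703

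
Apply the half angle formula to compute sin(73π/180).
sin(73π/180) = √((1 - cos 73π/90)/2) = 0.9563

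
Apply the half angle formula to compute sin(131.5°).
sin(131.5°) = √((1 - cos 263°)/2) = 0.749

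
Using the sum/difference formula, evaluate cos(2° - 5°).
cos(2° - 5°) = cos 2° cos 5° + sin 2° sin 5° = 0.9986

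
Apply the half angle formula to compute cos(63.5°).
cos(63.5°) = √((1 + cos 127°)/2) = 0.4462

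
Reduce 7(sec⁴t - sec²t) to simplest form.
7(sec⁴t - sec²t) = 7(tan⁴t + tan²t) (using Pythagorean)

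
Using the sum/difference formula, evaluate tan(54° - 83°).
tan(54° - 83°) = (tan 54° - tan 83°)/(1 + tan 54° tan 83°) = -0.5543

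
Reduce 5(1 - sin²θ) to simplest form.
5(1 - sin²θ) = 5(cos²θ) (using Pythagorean identity)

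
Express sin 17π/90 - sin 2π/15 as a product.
sin 17π/90 - sin 2π/15 = 2 cos(29π/180) sin(π/36)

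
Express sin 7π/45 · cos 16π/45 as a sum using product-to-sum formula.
sin 7π/45 cos 16π/45 = (1/2)[sin(7π/45+16π/45) + sin(7π/45-16π/45)]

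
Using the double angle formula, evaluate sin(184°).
sin(184°) = 2 sin 92° cos 92° = -0.06976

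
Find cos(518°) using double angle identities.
cos(518°) = cos²259° - sin²259° = -0.9272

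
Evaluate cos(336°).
cos(336°) = 0.9135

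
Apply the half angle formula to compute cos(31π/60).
cos(31π/60) = -√((1 + cos 31π/30)/2) = -0.05234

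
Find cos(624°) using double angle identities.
cos(624°) = cos²312° - sin²312° = -0.1045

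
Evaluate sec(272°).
sec(272°) = 28.65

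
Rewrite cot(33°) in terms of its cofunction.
cot(33°) = tan(90° - 33°) = tan(57°)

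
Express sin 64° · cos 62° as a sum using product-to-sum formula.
sin 64° cos 62° = (1/2)[sin(64°+62°) + sin(64°-62°)]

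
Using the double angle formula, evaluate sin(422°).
sin(422°) = 2 sin 211° cos 211° = 0.8829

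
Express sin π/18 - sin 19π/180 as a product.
sin π/18 - sin 19π/180 = 2 cos(29π/360) sin(-π/40)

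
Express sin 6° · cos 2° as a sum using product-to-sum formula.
sin 6° cos 2° = (1/2)[sin(6°+2°) + sin(6°-2°)]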